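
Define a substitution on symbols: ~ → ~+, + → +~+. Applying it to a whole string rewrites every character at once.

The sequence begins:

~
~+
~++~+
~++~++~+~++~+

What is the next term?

~++~++~+~++~++~+~++~+~++~++~+~++~+

Applying the rule to each of the 13 symbols of ~++~++~+~++~+ gives the pieces ~+ +~+ +~+ ~+ +~+ +~+ ~+ +~+ ~+ +~+ +~+ ~+ +~+, which concatenate to the answer.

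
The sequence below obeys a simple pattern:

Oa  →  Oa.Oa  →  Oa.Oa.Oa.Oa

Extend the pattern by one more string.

Every step duplicates the string with '.' between the halves.
One more doubling of Oa.Oa.Oa.Oa gives the answer.

Oa.Oa.Oa.Oa.Oa.Oa.Oa.Oa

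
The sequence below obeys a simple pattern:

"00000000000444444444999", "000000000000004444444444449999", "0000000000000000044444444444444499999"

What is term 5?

000000000000000000000004444444444444444444449999999

Each string has the form 0^{3n+2} 4^{3n} 9^{n}, where the shown terms are n = 3, 4, 5.
At n = 7 the blocks have lengths 23, 21, 7.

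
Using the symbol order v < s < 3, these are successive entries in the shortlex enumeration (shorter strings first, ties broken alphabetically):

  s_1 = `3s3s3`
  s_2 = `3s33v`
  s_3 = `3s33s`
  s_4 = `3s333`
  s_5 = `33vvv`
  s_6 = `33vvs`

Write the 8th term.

33vsv

Continuing the enumeration 2 steps past 33vvs: 33vvs → 33vv3 → (answer).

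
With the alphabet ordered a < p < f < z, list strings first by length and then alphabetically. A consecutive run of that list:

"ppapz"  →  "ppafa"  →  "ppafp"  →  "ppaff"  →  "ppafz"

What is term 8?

Advancing 3 positions from ppafz through ppafz → ppaza → ppazp reaches term 8.

ppazf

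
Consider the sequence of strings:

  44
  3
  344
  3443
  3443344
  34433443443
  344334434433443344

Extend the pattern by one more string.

34433443443344334434433443443

This is a Fibonacci-style word recurrence s(k) = s(k−1)·s(k−2): e.g. 3·44 = 344.
The next term joins 344334434433443344 and 34433443443.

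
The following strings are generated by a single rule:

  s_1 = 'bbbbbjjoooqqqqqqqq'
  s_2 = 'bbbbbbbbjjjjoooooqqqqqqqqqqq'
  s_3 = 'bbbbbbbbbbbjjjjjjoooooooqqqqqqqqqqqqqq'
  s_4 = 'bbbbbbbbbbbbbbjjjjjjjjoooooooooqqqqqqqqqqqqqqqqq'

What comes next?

bbbbbbbbbbbbbbbbbjjjjjjjjjjoooooooooooqqqqqqqqqqqqqqqqqqqq

The n-th term is 3n-1 b's then 2n-2 j's then 2n-1 o's then 3n+2 q's, where the shown terms are n = 2, 3, 4, 5.
For the next term, n = 6, so the run lengths are 17, 10, 11, 20.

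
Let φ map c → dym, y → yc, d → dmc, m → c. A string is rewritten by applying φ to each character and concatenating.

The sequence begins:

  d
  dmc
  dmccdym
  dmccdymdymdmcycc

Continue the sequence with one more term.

dmccdymdymdmcyccdmcyccdmccdymycdymdym

Applying the rule to each of the 16 symbols of dmccdymdymdmcycc gives the pieces dmc c dym dym dmc yc c dmc yc c dmc c dym yc dym dym, which concatenate to the answer.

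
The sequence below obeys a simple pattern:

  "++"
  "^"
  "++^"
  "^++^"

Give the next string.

Each term (from the third on) is the two preceding terms concatenated in order: term 3 = ++·^ = ++^.
So term 5 is ++^·^++^.

++^^++^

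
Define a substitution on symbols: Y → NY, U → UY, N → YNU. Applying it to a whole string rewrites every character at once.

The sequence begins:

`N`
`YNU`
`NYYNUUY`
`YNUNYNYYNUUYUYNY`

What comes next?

Rewriting the 16 symbols of YNUNYNYYNUUYUYNY one by one yields NY YNU UY YNU NY YNU NY NY YNU UY UY NY UY NY YNU NY; concatenated:

NYYNUUYYNUNYYNUNYNYYNUUYUYNYUYNYYNUNY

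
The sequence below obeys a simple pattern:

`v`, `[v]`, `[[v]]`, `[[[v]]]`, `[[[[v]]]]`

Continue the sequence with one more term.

[[[[[v]]]]]

s(k+1) = [·s(k)·], so each term gains [ as a prefix and ] as a suffix.
One more step from [[[[v]]]] gives the answer.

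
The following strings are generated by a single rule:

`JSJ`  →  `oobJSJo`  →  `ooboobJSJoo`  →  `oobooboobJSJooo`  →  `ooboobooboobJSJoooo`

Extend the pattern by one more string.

oobooboobooboobJSJooooo

Every step adds oob to the front and o to the end of the previous string.
One more step from ooboobooboobJSJoooo gives the answer.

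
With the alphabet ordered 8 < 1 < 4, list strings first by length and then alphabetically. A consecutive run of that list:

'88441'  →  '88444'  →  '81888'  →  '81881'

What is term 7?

Continuing the enumeration 3 steps past 81881: 81881 → 81884 → 81818 → (answer).

81811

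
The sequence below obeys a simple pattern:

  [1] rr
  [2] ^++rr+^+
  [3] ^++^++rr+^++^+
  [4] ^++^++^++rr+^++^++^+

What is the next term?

^++^++^++^++rr+^++^++^++^+

Every step adds ^++ to the front and +^+ to the end of the previous string.
So the next term is ^++·^++^++^++rr+^++^++^+·+^+.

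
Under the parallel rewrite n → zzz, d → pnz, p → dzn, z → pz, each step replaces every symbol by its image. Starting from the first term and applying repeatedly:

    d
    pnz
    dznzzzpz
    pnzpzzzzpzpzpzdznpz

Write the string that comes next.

Applying the rule to each of the 19 symbols of pnzpzzzzpzpzpzdznpz gives the pieces dzn zzz pz dzn pz pz pz pz dzn pz dzn pz dzn pz pnz pz zzz dzn pz, which concatenate to the answer.

dznzzzpzdznpzpzpzpzdznpzdznpzdznpzpnzpzzzzdznpz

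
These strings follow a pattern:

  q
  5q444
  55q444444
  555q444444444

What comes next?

5555q444444444444

s(k+1) = 5·s(k)·444, so each term gains 5 as a prefix and 444 as a suffix.
One more step from 555q444444444 gives the answer.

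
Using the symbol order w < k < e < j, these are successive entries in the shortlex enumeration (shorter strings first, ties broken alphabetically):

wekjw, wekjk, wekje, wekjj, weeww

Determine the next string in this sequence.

weewk

Find the rightmost character of weeww below j, bump it to the next letter, and reset everything to its right to w.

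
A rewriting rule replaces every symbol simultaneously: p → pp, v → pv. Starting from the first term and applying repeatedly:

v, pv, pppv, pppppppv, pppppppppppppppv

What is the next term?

Applying the rule to each of the 16 symbols of pppppppppppppppv gives the pieces pp pp pp pp pp pp pp pp pp pp pp pp pp pp pp pv, which concatenate to the answer.

pppppppppppppppppppppppppppppppv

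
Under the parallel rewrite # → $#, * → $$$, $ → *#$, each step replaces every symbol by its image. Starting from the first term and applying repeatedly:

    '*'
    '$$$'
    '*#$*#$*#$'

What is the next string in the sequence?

$$$$#*#$$$$$#*#$$$$$#*#$

Apply φ to *#$*#$*#$ symbol by symbol: *→$$$, #→$#, $→*#$, *→$$$, #→$#, $→*#$, *→$$$, #→$#, $→*#$; joined: $$$ $# *#$ $$$ $# *#$ $$$ $# *#$.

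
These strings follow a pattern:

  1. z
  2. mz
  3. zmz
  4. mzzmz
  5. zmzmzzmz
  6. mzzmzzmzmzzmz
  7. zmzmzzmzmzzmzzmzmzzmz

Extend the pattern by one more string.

Each term (from the third on) is the two preceding terms concatenated in order: term 3 = z·mz = zmz.
The next term joins mzzmzzmzmzzmz and zmzmzzmzmzzmzzmzmzzmz.

mzzmzzmzmzzmzzmzmzzmzmzzmzzmzmzzmz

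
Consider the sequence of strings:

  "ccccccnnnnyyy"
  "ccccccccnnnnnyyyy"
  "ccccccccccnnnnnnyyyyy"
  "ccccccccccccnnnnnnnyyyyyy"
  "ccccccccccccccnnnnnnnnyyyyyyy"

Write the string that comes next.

ccccccccccccccccnnnnnnnnnyyyyyyyy

The n-th term is 2n c's then n+1 n's then n y's, where the shown terms are n = 3, 4, 5, 6, 7.
For the next term, n = 8, so the run lengths are 16, 9, 8.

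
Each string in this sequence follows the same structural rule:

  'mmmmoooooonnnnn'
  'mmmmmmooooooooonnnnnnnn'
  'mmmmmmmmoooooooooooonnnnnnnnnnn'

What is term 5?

mmmmmmmmmmmmoooooooooooooooooonnnnnnnnnnnnnnnnn

The n-th term is 2n m's then 3n o's then 3n-1 n's, where the shown terms are n = 2, 3, 4.
For term 5, n = 6, so the run lengths are 12, 18, 17.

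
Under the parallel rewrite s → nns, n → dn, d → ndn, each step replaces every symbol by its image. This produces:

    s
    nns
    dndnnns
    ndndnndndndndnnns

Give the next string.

Replace each of the 17 characters of ndndnndndndndnnns in place — dn ndn dn ndn dn dn ndn dn ndn dn ndn dn ndn dn dn dn nns — and concatenate.

dnndndnndndndnndndnndndnndndnndndndndnnns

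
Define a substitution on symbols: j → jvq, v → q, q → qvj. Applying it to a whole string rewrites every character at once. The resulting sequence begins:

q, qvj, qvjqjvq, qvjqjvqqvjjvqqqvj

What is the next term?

qvjqjvqqvjjvqqqvjqvjqjvqjvqqqvjqvjqvjqjvq

Replace each of the 17 characters of qvjqjvqqvjjvqqqvj in place — qvj q jvq qvj jvq q qvj qvj q jvq jvq q qvj qvj qvj q jvq — and concatenate.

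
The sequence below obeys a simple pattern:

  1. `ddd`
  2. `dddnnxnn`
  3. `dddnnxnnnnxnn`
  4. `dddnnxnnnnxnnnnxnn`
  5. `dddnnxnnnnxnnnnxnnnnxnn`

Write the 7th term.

dddnnxnnnnxnnnnxnnnnxnnnnxnnnnxnn

Each term is the previous one with nnxnn appended.
From dddnnxnnnnxnnnnxnnnnxnn, 2 further steps: dddnnxnnnnxnnnnxnnnnxnn → dddnnxnnnnxnnnnxnnnnxnnnnxnn → (answer).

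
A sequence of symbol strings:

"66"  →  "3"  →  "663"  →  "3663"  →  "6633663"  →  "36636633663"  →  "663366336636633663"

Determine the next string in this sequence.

36636633663663366336636633663

From term 3 onward, concatenate the second-to-last term with the last: 66·3 = 663, 3·663 = 3663, …
So term 8 is 36636633663·663366336636633663.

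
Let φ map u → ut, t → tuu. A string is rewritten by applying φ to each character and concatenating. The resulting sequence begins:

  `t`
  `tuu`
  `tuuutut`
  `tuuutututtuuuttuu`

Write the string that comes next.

Replace each of the 17 characters of tuuutututtuuuttuu in place — tuu ut ut ut tuu ut tuu ut tuu tuu ut ut ut tuu tuu ut ut — and concatenate.

tuuutututtuuuttuuuttuutuuutututtuutuuutut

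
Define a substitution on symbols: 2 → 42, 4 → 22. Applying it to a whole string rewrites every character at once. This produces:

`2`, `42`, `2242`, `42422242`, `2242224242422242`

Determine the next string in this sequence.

42422242424222422242224242422242

Replace each of the 16 characters of 2242224242422242 in place — 42 42 22 42 42 42 22 42 22 42 22 42 42 42 22 42 — and concatenate.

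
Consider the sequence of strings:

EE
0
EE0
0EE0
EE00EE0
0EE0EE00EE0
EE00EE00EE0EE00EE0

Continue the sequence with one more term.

Each term (from the third on) is the two preceding terms concatenated in order: term 3 = EE·0 = EE0.
The next term joins 0EE0EE00EE0 and EE00EE00EE0EE00EE0.

0EE0EE00EE0EE00EE00EE0EE00EE0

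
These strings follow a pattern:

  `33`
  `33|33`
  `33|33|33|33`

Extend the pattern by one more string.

33|33|33|33|33|33|33|33

Every step duplicates the string with '|' between the halves.
One more doubling of 33|33|33|33 gives the answer.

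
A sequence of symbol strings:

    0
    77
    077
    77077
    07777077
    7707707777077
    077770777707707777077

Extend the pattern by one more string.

7707707777077077770777707707777077

Each term (from the third on) is the two preceding terms concatenated in order: term 3 = 0·77 = 077.
The next term joins 7707707777077 and 077770777707707777077.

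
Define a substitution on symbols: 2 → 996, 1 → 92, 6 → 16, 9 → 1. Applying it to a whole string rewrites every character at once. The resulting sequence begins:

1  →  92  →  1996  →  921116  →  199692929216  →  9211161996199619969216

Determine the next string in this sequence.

19969292921692111692111692111619969216

Applying the rule to each of the 22 symbols of 9211161996199619969216 gives the pieces 1 996 92 92 92 16 92 1 1 16 92 1 1 16 92 1 1 16 1 996 92 16, which concatenate to the answer.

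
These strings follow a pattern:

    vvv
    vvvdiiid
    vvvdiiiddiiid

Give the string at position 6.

Every step adds diiid to the end: s(k+1) = s(k)·diiid.
From vvvdiiiddiiid, 3 further steps: vvvdiiiddiiid → vvvdiiiddiiiddiiid → vvvdiiiddiiiddiiiddiiid → (answer).

vvvdiiiddiiiddiiiddiiiddiiid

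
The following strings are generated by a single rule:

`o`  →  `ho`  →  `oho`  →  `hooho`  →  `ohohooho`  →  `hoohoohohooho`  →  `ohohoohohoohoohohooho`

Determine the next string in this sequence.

From term 3 onward, concatenate the second-to-last term with the last: o·ho = oho, ho·oho = hooho, …
So term 8 is hoohoohohooho·ohohoohohoohoohohooho.

hoohoohohoohoohohoohohoohoohohooho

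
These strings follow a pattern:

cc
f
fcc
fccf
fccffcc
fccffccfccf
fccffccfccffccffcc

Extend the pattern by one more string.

Each term (from the third on) is the previous term followed by the one before it: term 3 = f·cc = fcc.
So term 8 is fccffccfccffccffcc·fccffccfccf.

fccffccfccffccffccfccffccfccf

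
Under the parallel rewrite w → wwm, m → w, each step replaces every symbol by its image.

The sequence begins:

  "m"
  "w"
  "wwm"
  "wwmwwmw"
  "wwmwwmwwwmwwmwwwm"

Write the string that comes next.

φ(wwmwwmwwwmwwmwwwm) expands symbol-by-symbol to wwm wwm w wwm wwm w wwm wwm wwm w wwm wwm w wwm wwm wwm w; joining the 17 pieces gives the next term.

wwmwwmwwwmwwmwwwmwwmwwmwwwmwwmwwwmwwmwwmw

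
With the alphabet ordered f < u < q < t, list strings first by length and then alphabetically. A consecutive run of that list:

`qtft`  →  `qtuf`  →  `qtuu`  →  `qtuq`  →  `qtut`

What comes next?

qtqf

Find the rightmost character of qtut below t, bump it to the next letter, and reset everything to its right to f.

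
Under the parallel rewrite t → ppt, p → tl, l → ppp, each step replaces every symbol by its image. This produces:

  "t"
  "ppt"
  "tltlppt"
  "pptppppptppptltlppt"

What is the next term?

Rewriting the 19 symbols of pptppppptppptltlppt one by one yields tl tl ppt tl tl tl tl tl ppt tl tl tl ppt ppp ppt ppp tl tl ppt; concatenated:

tltlppttltltltltlppttltltlpptppppptppptltlppt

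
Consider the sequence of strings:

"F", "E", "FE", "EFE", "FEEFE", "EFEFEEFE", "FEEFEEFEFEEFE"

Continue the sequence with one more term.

Each term (from the third on) is the two preceding terms concatenated in order: term 3 = F·E = FE.
Continuing: EFEFEEFE · FEEFEEFEFEEFE gives term 8.

EFEFEEFEFEEFEEFEFEEFE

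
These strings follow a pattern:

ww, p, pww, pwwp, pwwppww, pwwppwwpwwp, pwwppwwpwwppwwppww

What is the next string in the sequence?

From term 3 onward, concatenate the last term with the second-to-last: p·ww = pww, pww·p = pwwp, …
Continuing: pwwppwwpwwppwwppww · pwwppwwpwwp gives term 8.

pwwppwwpwwppwwppwwpwwppwwpwwp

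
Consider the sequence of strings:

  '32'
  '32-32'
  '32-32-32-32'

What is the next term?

32-32-32-32-32-32-32-32

s(k+1) = s(k)·-·s(k) — each term doubles the last with '-' between the halves.
One more doubling of 32-32-32-32 gives the answer.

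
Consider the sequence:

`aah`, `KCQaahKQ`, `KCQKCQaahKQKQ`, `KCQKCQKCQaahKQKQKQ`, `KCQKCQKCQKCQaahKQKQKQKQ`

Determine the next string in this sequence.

Every step adds KCQ to the front and KQ to the end of the previous string.
Applying this once more to KCQKCQKCQKCQaahKQKQKQKQ:

KCQKCQKCQKCQKCQaahKQKQKQKQKQ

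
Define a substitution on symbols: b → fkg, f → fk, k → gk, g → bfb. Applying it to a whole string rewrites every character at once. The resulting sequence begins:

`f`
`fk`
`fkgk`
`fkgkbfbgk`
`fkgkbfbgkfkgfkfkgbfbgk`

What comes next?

Rewriting the 22 symbols of fkgkbfbgkfkgfkfkgbfbgk one by one yields fk gk bfb gk fkg fk fkg bfb gk fk gk bfb fk gk fk gk bfb fkg fk fkg bfb gk; concatenated:

fkgkbfbgkfkgfkfkgbfbgkfkgkbfbfkgkfkgkbfbfkgfkfkgbfbgk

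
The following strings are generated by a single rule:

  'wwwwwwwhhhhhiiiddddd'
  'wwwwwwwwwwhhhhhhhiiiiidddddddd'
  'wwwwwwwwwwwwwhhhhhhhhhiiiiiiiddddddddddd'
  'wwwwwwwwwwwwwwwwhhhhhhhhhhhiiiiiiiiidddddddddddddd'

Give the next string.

Term n consists of 3n+1 w's, followed by 2n+1 h's, followed by 2n-1 i's, followed by 3n-1 d's, where the shown terms are n = 2, 3, 4, 5.
For the next term, n = 6, so the run lengths are 19, 13, 11, 17.

wwwwwwwwwwwwwwwwwwwhhhhhhhhhhhhhiiiiiiiiiiiddddddddddddddddd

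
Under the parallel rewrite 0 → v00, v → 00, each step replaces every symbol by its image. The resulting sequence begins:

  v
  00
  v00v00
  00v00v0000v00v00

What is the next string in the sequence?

v00v0000v00v0000v00v00v00v0000v00v0000v00v00

Replace each of the 16 characters of 00v00v0000v00v00 in place — v00 v00 00 v00 v00 00 v00 v00 v00 v00 00 v00 v00 00 v00 v00 — and concatenate.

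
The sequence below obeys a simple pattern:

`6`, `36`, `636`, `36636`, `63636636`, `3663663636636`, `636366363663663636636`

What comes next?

3663663636636636366363663663636636

This is a Fibonacci-style word recurrence s(k) = s(k−2)·s(k−1): e.g. 6·36 = 636.
So term 8 is 3663663636636·636366363663663636636.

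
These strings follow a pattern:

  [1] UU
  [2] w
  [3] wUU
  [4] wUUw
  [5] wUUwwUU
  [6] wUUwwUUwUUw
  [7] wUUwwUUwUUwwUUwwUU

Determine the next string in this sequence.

wUUwwUUwUUwwUUwwUUwUUwwUUwUUw

From term 3 onward, concatenate the last term with the second-to-last: w·UU = wUU, wUU·w = wUUw, …
So term 8 is wUUwwUUwUUwwUUwwUU·wUUwwUUwUUw.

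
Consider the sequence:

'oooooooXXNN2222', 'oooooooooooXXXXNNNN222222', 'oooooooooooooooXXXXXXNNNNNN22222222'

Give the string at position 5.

Reading off run lengths: o runs 7, 11, 15; X runs 2, 4, 6; N runs 2, 4, 6; 2 runs 4, 6, 8 — each is linear in n (n = 1, 2, …).
For term 5, n = 5, so the run lengths are 23, 10, 10, 12.

oooooooooooooooooooooooXXXXXXXXXXNNNNNNNNNN222222222222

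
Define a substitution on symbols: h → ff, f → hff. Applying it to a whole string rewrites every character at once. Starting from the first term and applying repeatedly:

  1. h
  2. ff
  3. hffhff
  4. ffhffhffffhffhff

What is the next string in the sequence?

hffhffffhffhffffhffhffhffhffffhffhffffhffhff

Applying the rule to each of the 16 symbols of ffhffhffffhffhff gives the pieces hff hff ff hff hff ff hff hff hff hff ff hff hff ff hff hff, which concatenate to the answer.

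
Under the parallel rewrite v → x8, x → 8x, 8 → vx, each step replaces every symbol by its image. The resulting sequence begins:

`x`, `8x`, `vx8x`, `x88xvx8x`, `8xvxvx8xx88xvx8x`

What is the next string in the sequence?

Applying the rule to each of the 16 symbols of 8xvxvx8xx88xvx8x gives the pieces vx 8x x8 8x x8 8x vx 8x 8x vx vx 8x x8 8x vx 8x, which concatenate to the answer.

vx8xx88xx88xvx8x8xvxvx8xx88xvx8x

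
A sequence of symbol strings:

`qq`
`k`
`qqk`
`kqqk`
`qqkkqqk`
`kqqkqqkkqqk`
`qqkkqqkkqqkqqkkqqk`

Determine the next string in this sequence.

kqqkqqkkqqkqqkkqqkkqqkqqkkqqk

Each term (from the third on) is the two preceding terms concatenated in order: term 3 = qq·k = qqk.
So term 8 is kqqkqqkkqqk·qqkkqqkkqqkqqkkqqk.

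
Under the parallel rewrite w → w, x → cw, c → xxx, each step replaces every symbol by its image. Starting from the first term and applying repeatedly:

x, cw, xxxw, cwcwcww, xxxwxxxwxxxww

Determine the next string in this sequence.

cwcwcwwcwcwcwwcwcwcwww

Replace each of the 13 characters of xxxwxxxwxxxww in place — cw cw cw w cw cw cw w cw cw cw w w — and concatenate.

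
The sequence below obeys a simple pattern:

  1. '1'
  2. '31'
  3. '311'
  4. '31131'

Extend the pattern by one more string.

31131311

Each term (from the third on) is the previous term followed by the one before it: term 3 = 31·1 = 311.
Continuing: 31131 · 311 gives term 5.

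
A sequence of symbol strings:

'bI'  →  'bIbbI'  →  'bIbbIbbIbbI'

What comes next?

Every step duplicates the string with 'b' between the halves.
So the next term is two copies of bIbbIbbIbbI with 'b' between the halves.

bIbbIbbIbbIbbIbbIbbIbbI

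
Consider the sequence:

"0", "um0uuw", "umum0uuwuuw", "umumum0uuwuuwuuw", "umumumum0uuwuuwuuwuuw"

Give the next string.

umumumumum0uuwuuwuuwuuwuuw

s(k+1) = um·s(k)·uuw, so each term gains um as a prefix and uuw as a suffix.
So the next term is um·umumumum0uuwuuwuuwuuw·uuw.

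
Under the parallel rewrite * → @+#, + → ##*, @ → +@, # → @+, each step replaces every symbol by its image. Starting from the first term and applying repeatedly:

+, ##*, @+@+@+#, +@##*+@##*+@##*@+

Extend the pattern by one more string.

Applying the rule to each of the 17 symbols of +@##*+@##*+@##*@+ gives the pieces ##* +@ @+ @+ @+# ##* +@ @+ @+ @+# ##* +@ @+ @+ @+# +@ ##*, which concatenate to the answer.

##*+@@+@+@+###*+@@+@+@+###*+@@+@+@+#+@##*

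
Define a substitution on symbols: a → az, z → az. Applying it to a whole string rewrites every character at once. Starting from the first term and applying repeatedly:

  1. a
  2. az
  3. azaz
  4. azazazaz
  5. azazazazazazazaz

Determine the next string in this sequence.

azazazazazazazazazazazazazazazaz

Applying the rule to each of the 16 symbols of azazazazazazazaz gives the pieces az az az az az az az az az az az az az az az az, which concatenate to the answer.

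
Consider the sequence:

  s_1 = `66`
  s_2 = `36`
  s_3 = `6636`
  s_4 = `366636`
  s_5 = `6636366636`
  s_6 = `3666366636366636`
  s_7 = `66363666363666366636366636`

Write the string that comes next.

366636663636663666363666363666366636366636

From term 3 onward, concatenate the second-to-last term with the last: 66·36 = 6636, 36·6636 = 366636, …
So term 8 is 3666366636366636·66363666363666366636366636.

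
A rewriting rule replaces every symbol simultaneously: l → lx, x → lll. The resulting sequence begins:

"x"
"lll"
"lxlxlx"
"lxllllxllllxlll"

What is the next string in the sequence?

Applying the rule to each of the 15 symbols of lxllllxllllxlll gives the pieces lx lll lx lx lx lx lll lx lx lx lx lll lx lx lx, which concatenate to the answer.

lxllllxlxlxlxllllxlxlxlxllllxlxlx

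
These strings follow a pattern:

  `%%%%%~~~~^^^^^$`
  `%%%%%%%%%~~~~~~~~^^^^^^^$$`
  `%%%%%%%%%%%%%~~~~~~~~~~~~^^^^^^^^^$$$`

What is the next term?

%%%%%%%%%%%%%%%%%~~~~~~~~~~~~~~~~^^^^^^^^^^^$$$$

Reading off run lengths: % runs 5, 9, 13; ~ runs 4, 8, 12; ^ runs 5, 7, 9; $ runs 1, 2, 3 — each is linear in n (n = 1, 2, …).
Setting n = 4 gives 17, 16, 11, 4 characters in each block.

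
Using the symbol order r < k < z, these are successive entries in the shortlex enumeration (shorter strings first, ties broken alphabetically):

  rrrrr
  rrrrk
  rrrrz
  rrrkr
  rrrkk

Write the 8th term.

Continuing the enumeration 3 steps past rrrkk: rrrkk → rrrkz → rrrzr → (answer).

rrrzk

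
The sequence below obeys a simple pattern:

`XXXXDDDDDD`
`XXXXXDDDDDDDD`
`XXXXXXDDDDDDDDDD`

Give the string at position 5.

XXXXXXXXDDDDDDDDDDDDDD

Term n consists of n+2 X's, followed by 2n+2 D's, where the shown terms are n = 2, 3, 4.
Setting n = 6 gives 8, 14 characters in each block.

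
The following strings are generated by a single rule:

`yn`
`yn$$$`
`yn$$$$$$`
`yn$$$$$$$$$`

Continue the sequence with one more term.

The strings grow by a fixed suffix $$$ each time.
Applying this once more to yn$$$$$$$$$:

yn$$$$$$$$$$$$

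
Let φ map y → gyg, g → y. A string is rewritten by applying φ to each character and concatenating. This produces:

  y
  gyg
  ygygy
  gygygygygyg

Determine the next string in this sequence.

ygygygygygygygygygygy

Apply φ to gygygygygyg symbol by symbol: g→y, y→gyg, g→y, y→gyg, g→y, y→gyg, g→y, y→gyg, g→y, y→gyg, g→y; joined: y gyg y gyg y gyg y gyg y gyg y.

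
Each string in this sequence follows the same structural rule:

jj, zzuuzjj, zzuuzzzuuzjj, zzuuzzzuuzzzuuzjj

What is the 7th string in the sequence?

Each term is the previous one with zzuuz prepended.
From zzuuzzzuuzzzuuzjj, 3 further steps: zzuuzzzuuzzzuuzjj → zzuuzzzuuzzzuuzzzuuzjj → zzuuzzzuuzzzuuzzzuuzzzuuzjj → (answer).

zzuuzzzuuzzzuuzzzuuzzzuuzzzuuzjj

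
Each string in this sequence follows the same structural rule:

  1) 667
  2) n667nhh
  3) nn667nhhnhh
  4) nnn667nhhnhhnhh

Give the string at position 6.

s(k+1) = n·s(k)·nhh, so each term gains n as a prefix and nhh as a suffix.
From nnn667nhhnhhnhh, 2 further steps: nnn667nhhnhhnhh → nnnn667nhhnhhnhhnhh → (answer).

nnnnn667nhhnhhnhhnhhnhh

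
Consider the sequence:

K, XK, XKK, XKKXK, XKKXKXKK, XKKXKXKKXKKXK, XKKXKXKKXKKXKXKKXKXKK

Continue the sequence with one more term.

Each term (from the third on) is the previous term followed by the one before it: term 3 = XK·K = XKK.
So term 8 is XKKXKXKKXKKXKXKKXKXKK·XKKXKXKKXKKXK.

XKKXKXKKXKKXKXKKXKXKKXKKXKXKKXKKXK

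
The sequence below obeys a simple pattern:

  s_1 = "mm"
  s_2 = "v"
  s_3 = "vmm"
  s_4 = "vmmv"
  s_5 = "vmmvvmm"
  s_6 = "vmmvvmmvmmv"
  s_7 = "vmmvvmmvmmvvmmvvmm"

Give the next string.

vmmvvmmvmmvvmmvvmmvmmvvmmvmmv

This is a Fibonacci-style word recurrence s(k) = s(k−1)·s(k−2): e.g. v·mm = vmm.
So term 8 is vmmvvmmvmmvvmmvvmm·vmmvvmmvmmv.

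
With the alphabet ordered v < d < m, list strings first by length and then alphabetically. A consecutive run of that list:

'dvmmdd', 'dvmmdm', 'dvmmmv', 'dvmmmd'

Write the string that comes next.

Treat dvmmmd as a base-3 numeral over the given alphabet and add one, carrying through any trailing m's.

dvmmmm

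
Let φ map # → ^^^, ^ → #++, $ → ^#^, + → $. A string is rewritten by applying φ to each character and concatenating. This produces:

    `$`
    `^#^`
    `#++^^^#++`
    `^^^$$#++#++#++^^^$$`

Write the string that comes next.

#++#++#++^#^^#^^^^$$^^^$$^^^$$#++#++#++^#^^#^

Replace each of the 19 characters of ^^^$$#++#++#++^^^$$ in place — #++ #++ #++ ^#^ ^#^ ^^^ $ $ ^^^ $ $ ^^^ $ $ #++ #++ #++ ^#^ ^#^ — and concatenate.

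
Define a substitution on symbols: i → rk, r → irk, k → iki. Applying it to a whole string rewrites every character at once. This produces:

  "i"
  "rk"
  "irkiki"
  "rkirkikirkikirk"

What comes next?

irkikirkirkikirkikirkirkikirkikirkirkiki

Applying the rule to each of the 15 symbols of rkirkikirkikirk gives the pieces irk iki rk irk iki rk iki rk irk iki rk iki rk irk iki, which concatenate to the answer.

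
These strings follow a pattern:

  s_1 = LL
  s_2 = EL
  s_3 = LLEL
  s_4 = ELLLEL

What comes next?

LLELELLLEL

This is a Fibonacci-style word recurrence s(k) = s(k−2)·s(k−1): e.g. LL·EL = LLEL.
Continuing: LLEL · ELLLEL gives term 5.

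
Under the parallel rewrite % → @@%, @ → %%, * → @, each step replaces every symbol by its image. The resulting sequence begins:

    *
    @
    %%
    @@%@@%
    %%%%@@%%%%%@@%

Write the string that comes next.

@@%@@%@@%@@%%%%%@@%@@%@@%@@%@@%%%%%@@%

Replace each of the 14 characters of %%%%@@%%%%%@@% in place — @@% @@% @@% @@% %% %% @@% @@% @@% @@% @@% %% %% @@% — and concatenate.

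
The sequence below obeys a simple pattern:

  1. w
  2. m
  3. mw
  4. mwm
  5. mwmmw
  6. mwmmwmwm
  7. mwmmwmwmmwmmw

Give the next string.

Each term (from the third on) is the previous term followed by the one before it: term 3 = m·w = mw.
So term 8 is mwmmwmwmmwmmw·mwmmwmwm.

mwmmwmwmmwmmwmwmmwmwm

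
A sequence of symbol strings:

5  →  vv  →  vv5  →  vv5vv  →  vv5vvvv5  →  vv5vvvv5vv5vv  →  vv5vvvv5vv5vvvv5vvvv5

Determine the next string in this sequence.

vv5vvvv5vv5vvvv5vvvv5vv5vvvv5vv5vv

Each term (from the third on) is the previous term followed by the one before it: term 3 = vv·5 = vv5.
Continuing: vv5vvvv5vv5vvvv5vvvv5 · vv5vvvv5vv5vv gives term 8.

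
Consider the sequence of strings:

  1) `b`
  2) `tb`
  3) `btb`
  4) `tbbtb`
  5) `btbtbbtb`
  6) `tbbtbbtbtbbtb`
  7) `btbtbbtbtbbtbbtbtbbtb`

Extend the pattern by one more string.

Each term (from the third on) is the two preceding terms concatenated in order: term 3 = b·tb = btb.
So term 8 is tbbtbbtbtbbtb·btbtbbtbtbbtbbtbtbbtb.

tbbtbbtbtbbtbbtbtbbtbtbbtbbtbtbbtb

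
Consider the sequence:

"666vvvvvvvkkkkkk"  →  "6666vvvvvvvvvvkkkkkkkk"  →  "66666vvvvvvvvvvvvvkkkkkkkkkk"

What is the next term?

666666vvvvvvvvvvvvvvvvkkkkkkkkkkkk

Each string has the form 6^{n+1} v^{3n+1} k^{2n+2}, where the shown terms are n = 2, 3, 4.
At n = 5 the blocks have lengths 6, 16, 12.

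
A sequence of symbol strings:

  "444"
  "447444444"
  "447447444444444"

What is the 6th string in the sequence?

447447447447447444444444444444444

Every step adds 447 to the front and 444 to the end of the previous string.
From 447447444444444, 3 further steps: 447447444444444 → 447447447444444444444 → 447447447447444444444444444 → (answer).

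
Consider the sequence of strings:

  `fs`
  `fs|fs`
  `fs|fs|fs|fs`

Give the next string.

s(k+1) = s(k)·|·s(k) — each term doubles the last with '|' between the halves.
So the next term is two copies of fs|fs|fs|fs with '|' between the halves.

fs|fs|fs|fs|fs|fs|fs|fs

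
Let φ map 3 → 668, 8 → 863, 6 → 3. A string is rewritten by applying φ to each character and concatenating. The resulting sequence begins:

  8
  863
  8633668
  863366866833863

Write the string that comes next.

863366866833863338636686688633668

φ(863366866833863) expands symbol-by-symbol to 863 3 668 668 3 3 863 3 3 863 668 668 863 3 668; joining the 15 pieces gives the next term.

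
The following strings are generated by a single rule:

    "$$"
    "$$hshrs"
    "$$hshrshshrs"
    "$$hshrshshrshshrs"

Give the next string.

Every step adds hshrs to the end: s(k+1) = s(k)·hshrs.
One more step from $$hshrshshrshshrs gives the answer.

$$hshrshshrshshrshshrs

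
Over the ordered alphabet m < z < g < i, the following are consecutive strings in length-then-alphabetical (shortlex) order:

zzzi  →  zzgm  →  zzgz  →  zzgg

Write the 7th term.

zziz

Stepping forward 3 times from zzgg: zzgg → zzgi → zzim, then the target.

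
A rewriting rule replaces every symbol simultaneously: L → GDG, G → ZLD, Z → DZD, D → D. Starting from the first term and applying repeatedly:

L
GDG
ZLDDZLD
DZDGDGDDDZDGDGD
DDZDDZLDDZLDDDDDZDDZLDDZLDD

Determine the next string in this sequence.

φ(DDZDDZLDDZLDDDDDZDDZLDDZLDD) expands symbol-by-symbol to D D DZD D D DZD GDG D D DZD GDG D D D D D DZD D D DZD GDG D D DZD GDG D D; joining the 27 pieces gives the next term.

DDDZDDDDZDGDGDDDZDGDGDDDDDDZDDDDZDGDGDDDZDGDGDD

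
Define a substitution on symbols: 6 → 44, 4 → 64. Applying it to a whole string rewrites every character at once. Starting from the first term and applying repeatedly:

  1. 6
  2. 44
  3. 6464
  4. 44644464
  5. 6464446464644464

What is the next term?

44644464646444644464446464644464

Replace each of the 16 characters of 6464446464644464 in place — 44 64 44 64 64 64 44 64 44 64 44 64 64 64 44 64 — and concatenate.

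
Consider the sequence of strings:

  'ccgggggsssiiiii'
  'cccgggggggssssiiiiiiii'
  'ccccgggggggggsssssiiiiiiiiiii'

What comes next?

cccccgggggggggggssssssiiiiiiiiiiiiii

Reading off run lengths: c runs 2, 3, 4; g runs 5, 7, 9; s runs 3, 4, 5; i runs 5, 8, 11 — each is linear in n, where the shown terms are n = 2, 3, 4.
Setting n = 5 gives 5, 11, 6, 14 characters in each block.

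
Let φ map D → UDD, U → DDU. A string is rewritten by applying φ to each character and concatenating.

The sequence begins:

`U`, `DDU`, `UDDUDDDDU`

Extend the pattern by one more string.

DDUUDDUDDDDUUDDUDDUDDUDDDDU

Apply φ to UDDUDDDDU symbol by symbol: U→DDU, D→UDD, D→UDD, U→DDU, D→UDD, D→UDD, D→UDD, D→UDD, U→DDU; joined: DDU UDD UDD DDU UDD UDD UDD UDD DDU.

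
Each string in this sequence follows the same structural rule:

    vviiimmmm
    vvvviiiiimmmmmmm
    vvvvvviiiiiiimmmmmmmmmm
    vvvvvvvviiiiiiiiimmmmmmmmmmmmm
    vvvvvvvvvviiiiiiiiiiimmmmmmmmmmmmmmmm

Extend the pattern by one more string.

vvvvvvvvvvvviiiiiiiiiiiiimmmmmmmmmmmmmmmmmmm

Reading off run lengths: v runs 2, 4, 6, 8, 10; i runs 3, 5, 7, 9, 11; m runs 4, 7, 10, 13, 16 — each is linear in n (n = 1, 2, …).
For the next term, n = 6, so the run lengths are 12, 13, 19.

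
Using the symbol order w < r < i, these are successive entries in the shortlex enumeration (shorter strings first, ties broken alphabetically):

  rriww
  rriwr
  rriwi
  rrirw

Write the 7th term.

rriiw

Stepping forward 3 times from rrirw: rrirw → rrirr → rriri, then the target.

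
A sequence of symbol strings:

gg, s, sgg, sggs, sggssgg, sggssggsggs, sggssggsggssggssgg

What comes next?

Each term (from the third on) is the previous term followed by the one before it: term 3 = s·gg = sgg.
Continuing: sggssggsggssggssgg · sggssggsggs gives term 8.

sggssggsggssggssggsggssggsggs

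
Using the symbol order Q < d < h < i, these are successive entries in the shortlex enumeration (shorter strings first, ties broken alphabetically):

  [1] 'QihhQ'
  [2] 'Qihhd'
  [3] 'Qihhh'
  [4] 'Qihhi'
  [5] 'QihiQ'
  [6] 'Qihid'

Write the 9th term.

QiiQQ

Stepping forward 3 times from Qihid: Qihid → Qihih → Qihii, then the target.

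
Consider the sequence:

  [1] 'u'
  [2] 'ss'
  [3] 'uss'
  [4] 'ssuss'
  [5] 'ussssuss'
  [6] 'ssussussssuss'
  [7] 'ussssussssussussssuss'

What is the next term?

This is a Fibonacci-style word recurrence s(k) = s(k−2)·s(k−1): e.g. u·ss = uss.
Continuing: ssussussssuss · ussssussssussussssuss gives term 8.

ssussussssussussssussssussussssuss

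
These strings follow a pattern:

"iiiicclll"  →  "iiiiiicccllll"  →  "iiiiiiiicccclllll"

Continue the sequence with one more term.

Term n consists of 2n i's, followed by n c's, followed by n+1 l's, where the shown terms are n = 2, 3, 4.
Setting n = 5 gives 10, 5, 6 characters in each block.

iiiiiiiiiicccccllllll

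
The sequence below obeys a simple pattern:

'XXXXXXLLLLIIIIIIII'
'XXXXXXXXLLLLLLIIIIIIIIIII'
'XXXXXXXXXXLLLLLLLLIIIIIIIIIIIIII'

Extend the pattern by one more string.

XXXXXXXXXXXXLLLLLLLLLLIIIIIIIIIIIIIIIII

Term n consists of 2n X's, followed by 2n-2 L's, followed by 3n-1 I's, where the shown terms are n = 3, 4, 5.
At n = 6 the blocks have lengths 12, 10, 17.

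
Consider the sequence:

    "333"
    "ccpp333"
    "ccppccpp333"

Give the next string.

Every step adds ccpp at the front: s(k+1) = ccpp·s(k).
One more step from ccppccpp333 gives the answer.

ccppccppccpp333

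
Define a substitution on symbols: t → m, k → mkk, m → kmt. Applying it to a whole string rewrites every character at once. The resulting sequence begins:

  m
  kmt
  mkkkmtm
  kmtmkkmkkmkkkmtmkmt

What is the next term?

mkkkmtmkmtmkkmkkkmtmkkmkkkmtmkkmkkmkkkmtmkmtmkkkmtm

Applying the rule to each of the 19 symbols of kmtmkkmkkmkkkmtmkmt gives the pieces mkk kmt m kmt mkk mkk kmt mkk mkk kmt mkk mkk mkk kmt m kmt mkk kmt m, which concatenate to the answer.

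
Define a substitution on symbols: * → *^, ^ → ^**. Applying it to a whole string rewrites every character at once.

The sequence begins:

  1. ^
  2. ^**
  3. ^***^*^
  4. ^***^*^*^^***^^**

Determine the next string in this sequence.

^***^*^*^^***^^***^^**^***^*^*^^**^***^*^

Replace each of the 17 characters of ^***^*^*^^***^^** in place — ^** *^ *^ *^ ^** *^ ^** *^ ^** ^** *^ *^ *^ ^** ^** *^ *^ — and concatenate.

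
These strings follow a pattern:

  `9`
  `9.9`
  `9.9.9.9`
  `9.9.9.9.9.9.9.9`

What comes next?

Each string is two copies of the previous one joined by '.'.
Doubling 9.9.9.9.9.9.9.9 with '.' between the halves:

9.9.9.9.9.9.9.9.9.9.9.9.9.9.9.9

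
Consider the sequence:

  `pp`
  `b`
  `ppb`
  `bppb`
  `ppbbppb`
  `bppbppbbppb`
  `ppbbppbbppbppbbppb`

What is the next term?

This is a Fibonacci-style word recurrence s(k) = s(k−2)·s(k−1): e.g. pp·b = ppb.
Continuing: bppbppbbppb · ppbbppbbppbppbbppb gives term 8.

bppbppbbppbppbbppbbppbppbbppb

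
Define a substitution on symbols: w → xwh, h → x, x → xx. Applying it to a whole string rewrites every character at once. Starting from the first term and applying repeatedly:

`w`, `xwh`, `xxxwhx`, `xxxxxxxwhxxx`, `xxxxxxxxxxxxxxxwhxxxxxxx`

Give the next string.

Replace each of the 24 characters of xxxxxxxxxxxxxxxwhxxxxxxx in place — xx xx xx xx xx xx xx xx xx xx xx xx xx xx xx xwh x xx xx xx xx xx xx xx — and concatenate.

xxxxxxxxxxxxxxxxxxxxxxxxxxxxxxxwhxxxxxxxxxxxxxxx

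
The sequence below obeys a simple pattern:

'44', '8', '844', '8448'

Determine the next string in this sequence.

This is a Fibonacci-style word recurrence s(k) = s(k−1)·s(k−2): e.g. 8·44 = 844.
The next term joins 8448 and 844.

8448844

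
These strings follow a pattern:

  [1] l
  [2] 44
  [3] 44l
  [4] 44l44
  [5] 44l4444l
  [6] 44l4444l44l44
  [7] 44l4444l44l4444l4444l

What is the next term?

44l4444l44l4444l4444l44l4444l44l44

Each term (from the third on) is the previous term followed by the one before it: term 3 = 44·l = 44l.
So term 8 is 44l4444l44l4444l4444l·44l4444l44l44.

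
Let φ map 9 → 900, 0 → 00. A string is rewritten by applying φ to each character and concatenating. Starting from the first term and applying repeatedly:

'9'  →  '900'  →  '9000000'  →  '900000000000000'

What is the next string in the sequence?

Rewriting the 15 symbols of 900000000000000 one by one yields 900 00 00 00 00 00 00 00 00 00 00 00 00 00 00; concatenated:

9000000000000000000000000000000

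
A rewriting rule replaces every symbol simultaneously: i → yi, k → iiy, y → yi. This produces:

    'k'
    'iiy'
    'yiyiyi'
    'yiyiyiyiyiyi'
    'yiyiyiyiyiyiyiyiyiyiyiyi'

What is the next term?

Applying the rule to each of the 24 symbols of yiyiyiyiyiyiyiyiyiyiyiyi gives the pieces yi yi yi yi yi yi yi yi yi yi yi yi yi yi yi yi yi yi yi yi yi yi yi yi, which concatenate to the answer.

yiyiyiyiyiyiyiyiyiyiyiyiyiyiyiyiyiyiyiyiyiyiyiyi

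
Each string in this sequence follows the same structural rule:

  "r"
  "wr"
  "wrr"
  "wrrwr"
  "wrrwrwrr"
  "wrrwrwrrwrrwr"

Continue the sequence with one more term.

wrrwrwrrwrrwrwrrwrwrr

From term 3 onward, concatenate the last term with the second-to-last: wr·r = wrr, wrr·wr = wrrwr, …
The next term joins wrrwrwrrwrrwr and wrrwrwrr.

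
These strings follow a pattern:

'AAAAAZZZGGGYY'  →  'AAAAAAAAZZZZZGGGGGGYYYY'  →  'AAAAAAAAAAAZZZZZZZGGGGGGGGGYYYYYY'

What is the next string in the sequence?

Reading off run lengths: A runs 5, 8, 11; Z runs 3, 5, 7; G runs 3, 6, 9; Y runs 2, 4, 6 — each is linear in n (n = 1, 2, …).
For the next term, n = 4, so the run lengths are 14, 9, 12, 8.

AAAAAAAAAAAAAAZZZZZZZZZGGGGGGGGGGGGYYYYYYYY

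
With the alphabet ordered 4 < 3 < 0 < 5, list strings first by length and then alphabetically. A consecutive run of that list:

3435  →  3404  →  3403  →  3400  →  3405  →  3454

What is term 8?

Continuing the enumeration 2 steps past 3454: 3454 → 3453 → (answer).

3450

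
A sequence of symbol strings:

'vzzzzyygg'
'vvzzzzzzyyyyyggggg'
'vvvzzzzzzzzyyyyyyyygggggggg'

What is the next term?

vvvvzzzzzzzzzzyyyyyyyyyyyggggggggggg

The n-th term is n v's then 2n+2 z's then 3n-1 y's then 3n-1 g's (n = 1, 2, …).
Setting n = 4 gives 4, 10, 11, 11 characters in each block.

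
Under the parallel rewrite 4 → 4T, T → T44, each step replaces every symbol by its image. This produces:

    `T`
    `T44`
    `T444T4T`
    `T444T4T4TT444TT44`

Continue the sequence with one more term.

T444T4T4TT444TT444TT44T444T4T4TT44T444T4T

Applying the rule to each of the 17 symbols of T444T4T4TT444TT44 gives the pieces T44 4T 4T 4T T44 4T T44 4T T44 T44 4T 4T 4T T44 T44 4T 4T, which concatenate to the answer.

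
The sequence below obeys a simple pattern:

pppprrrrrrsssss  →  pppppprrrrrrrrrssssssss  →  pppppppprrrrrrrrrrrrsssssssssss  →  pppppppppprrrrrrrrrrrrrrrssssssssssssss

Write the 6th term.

Term n consists of 2n p's, followed by 3n r's, followed by 3n-1 s's, where the shown terms are n = 2, 3, 4, 5.
At n = 7 the blocks have lengths 14, 21, 20.

pppppppppppppprrrrrrrrrrrrrrrrrrrrrssssssssssssssssssss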